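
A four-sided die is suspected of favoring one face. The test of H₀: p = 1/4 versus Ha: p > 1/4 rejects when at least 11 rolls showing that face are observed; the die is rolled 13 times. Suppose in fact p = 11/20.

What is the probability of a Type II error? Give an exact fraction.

39857841016429707/40960000000000000

A Type II error is failing to reject when Ha holds: with p = 11/20, β = P(X ≤ 10).
Summing C(13,j)·(11/20)^j·(9/20)^{13-j} for j = 0..10 gives 39857841016429707/40960000000000000.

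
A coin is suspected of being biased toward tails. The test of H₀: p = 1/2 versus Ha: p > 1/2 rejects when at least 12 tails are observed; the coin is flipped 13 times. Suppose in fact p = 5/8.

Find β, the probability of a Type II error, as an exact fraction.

β = P(fail to reject H₀ | Ha true) = P(K ≤ 11 | p = 5/8), K ~ Binomial(13, 5/8).
Equivalently, β = 1 − P(K ≥ 12) = 134753406597/137438953472.

134753406597/137438953472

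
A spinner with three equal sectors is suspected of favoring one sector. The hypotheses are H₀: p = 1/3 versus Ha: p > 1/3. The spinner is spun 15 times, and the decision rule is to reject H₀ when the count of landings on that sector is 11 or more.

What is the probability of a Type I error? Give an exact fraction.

25931/14348907

The Type I error probability is α = P(Y ≥ 11) computed under H₀, where Y ~ Binomial(15, 1/3).
Summing C(15,j)(1/3)^j(2/3)^{15−j} for j = 11,…,15 gives 25931/14348907.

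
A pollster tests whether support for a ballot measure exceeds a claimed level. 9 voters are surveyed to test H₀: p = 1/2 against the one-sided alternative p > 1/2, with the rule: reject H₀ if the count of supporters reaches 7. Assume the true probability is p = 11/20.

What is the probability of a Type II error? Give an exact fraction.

54431799039/64000000000

Under the alternative p = 11/20, X ~ Binomial(9, 11/20); β is the probability the test does not reject, P(X < 7).
Equivalently, β = 1 − P(X ≥ 7) = 54431799039/64000000000.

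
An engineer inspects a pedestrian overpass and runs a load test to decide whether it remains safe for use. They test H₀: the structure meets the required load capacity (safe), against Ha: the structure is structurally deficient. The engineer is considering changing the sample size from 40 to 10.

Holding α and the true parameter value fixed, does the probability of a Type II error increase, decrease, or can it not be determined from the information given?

With less data the test statistic is noisier; under Ha, more outcomes land inside the acceptance region.

It increases.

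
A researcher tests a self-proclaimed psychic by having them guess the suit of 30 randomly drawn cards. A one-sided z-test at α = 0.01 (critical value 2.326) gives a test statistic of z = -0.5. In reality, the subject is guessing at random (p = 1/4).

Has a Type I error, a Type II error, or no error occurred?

No error — this is a correct decision.

The conventional null hypothesis is that the subject is guessing at random (p = 1/4).
Since z = -0.5 ≤ z* = 2.326, H₀ is not rejected.
H₀ is true (actually the subject is guessing at random (p = 1/4)).
The decision matches the true state — no error.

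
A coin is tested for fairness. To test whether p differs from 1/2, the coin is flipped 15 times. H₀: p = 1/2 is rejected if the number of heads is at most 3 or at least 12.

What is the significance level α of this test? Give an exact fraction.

9/256

The significance level is the null-hypothesis probability of the rejection region {≤3} ∪ {≥12}.
Each tail has probability (1 + 15 + 105 + 455)/32768; doubling gives α = 1152/32768 = 9/256.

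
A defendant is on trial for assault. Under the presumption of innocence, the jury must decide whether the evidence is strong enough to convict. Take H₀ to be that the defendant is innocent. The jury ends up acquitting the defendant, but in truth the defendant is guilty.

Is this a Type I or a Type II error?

'Acquitting the defendant' corresponds to failing to reject H₀.
H₀ was not rejected but H₀ is false — a Type II error (false negative).

Type II error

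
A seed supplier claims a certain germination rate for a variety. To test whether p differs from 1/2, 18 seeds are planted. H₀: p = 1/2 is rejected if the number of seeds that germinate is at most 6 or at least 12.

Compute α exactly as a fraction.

α = P(Y ≤ 6 or Y ≥ 12 | p = 1/2), Y ~ Binomial(18, 1/2).
Each tail has probability (1 + 18 + 153 + 816 + 3060 + 8568 + 18564)/262144; doubling gives α = 62360/262144 = 7795/32768.

7795/32768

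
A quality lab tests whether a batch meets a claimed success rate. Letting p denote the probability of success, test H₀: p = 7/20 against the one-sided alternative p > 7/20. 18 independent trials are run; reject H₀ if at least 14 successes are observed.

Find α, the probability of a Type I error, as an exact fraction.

α = P(reject H₀ | H₀ true) = P(Y ≥ 14 | p = 7/20), with Y ~ Binomial(18, 7/20).
Summing C(18,j)(7/20)^j(13/20)^{18−j} for j = 14,…,18 gives 3435049976681085371/13107200000000000000000.

3435049976681085371/13107200000000000000000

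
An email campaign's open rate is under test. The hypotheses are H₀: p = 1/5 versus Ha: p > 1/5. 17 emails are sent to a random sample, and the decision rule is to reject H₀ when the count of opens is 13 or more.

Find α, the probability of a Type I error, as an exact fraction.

Under H₀, S ~ Binomial(17, 1/5), and α = P(S ≥ 13).
Summing C(17,j)(1/5)^j(4/5)^{17−j} for j = 13,…,17 gives 131009/152587890625.

131009/152587890625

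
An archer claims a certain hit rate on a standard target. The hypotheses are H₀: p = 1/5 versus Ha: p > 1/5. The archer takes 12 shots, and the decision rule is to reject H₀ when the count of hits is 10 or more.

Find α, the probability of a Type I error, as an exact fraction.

α = P(reject H₀ | H₀ true) = P(K ≥ 10 | p = 1/5), with K ~ Binomial(12, 1/5).
Adding the binomial terms for j = 10 through 12 with p = 1/5 yields 221/48828125.

221/48828125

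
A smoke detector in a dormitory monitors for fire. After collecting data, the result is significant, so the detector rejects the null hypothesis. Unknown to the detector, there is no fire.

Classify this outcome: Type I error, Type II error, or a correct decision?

The conventional null hypothesis here is that there is no fire.
H₀ was rejected, but H₀ is actually true.
Rejecting a true null hypothesis is a Type I error (false positive).

Type I error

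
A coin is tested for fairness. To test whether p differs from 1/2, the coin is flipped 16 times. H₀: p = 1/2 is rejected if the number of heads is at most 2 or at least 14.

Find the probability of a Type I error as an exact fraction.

Under H₀, S ~ Binomial(16, 1/2); α is the probability of landing in either tail, P(S ≤ 2) + P(S ≥ 14).
By symmetry, α = 2·P(S ≤ 2) = 2·(1 + 16 + 120)/65536 = 274/65536 = 137/32768.

137/32768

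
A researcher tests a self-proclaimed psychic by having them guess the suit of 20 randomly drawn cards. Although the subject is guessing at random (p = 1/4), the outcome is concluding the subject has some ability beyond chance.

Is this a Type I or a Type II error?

The null hypothesis here is that the subject is guessing at random (p = 1/4).
'Concluding the subject has some ability beyond chance' corresponds to rejecting H₀.
H₀ was rejected but H₀ is true — a Type I error (false positive).

Type I error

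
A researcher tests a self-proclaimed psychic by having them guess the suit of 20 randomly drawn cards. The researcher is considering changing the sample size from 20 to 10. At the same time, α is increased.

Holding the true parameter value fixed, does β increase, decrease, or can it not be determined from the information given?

Cannot be determined from the information given.

The first change alone would make β increase; the second alone would make β decrease. Which effect dominates depends on the magnitudes, which are not given.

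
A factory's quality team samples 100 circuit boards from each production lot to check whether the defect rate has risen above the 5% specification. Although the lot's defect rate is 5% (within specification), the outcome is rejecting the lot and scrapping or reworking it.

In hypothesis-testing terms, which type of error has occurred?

Type I error

The null hypothesis here is that the lot's defect rate is 5% (within specification).
'Rejecting the lot and scrapping or reworking it' corresponds to rejecting H₀.
H₀ was rejected but H₀ is true — a Type I error (false positive).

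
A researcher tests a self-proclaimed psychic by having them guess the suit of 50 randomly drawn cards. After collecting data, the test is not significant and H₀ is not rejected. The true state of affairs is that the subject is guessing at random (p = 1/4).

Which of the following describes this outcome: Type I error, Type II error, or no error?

The conventional null hypothesis here is that the subject is guessing at random (p = 1/4).
The test retained a true H₀ — the decision matches the true state.

Neither — the decision is correct.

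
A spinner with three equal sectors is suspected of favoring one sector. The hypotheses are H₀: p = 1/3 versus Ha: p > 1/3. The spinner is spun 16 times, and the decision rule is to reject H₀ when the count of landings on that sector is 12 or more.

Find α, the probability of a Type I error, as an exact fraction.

α = P(reject H₀ | H₀ true) = P(S ≥ 12 | p = 1/3), with S ~ Binomial(16, 1/3).
Summing C(16,j)(1/3)^j(2/3)^{16−j} for j = 12,…,16 gives 11371/14348907.

11371/14348907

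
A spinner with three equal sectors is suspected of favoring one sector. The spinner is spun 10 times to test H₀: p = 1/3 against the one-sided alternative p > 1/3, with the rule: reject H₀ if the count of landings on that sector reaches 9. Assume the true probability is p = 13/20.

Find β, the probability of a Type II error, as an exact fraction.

9359826552041/10240000000000

A Type II error is failing to reject when Ha holds: with p = 13/20, β = P(X ≤ 8).
Adding the binomial probabilities P(X=0)+…+P(X=8) at p = 13/20 gives 9359826552041/10240000000000.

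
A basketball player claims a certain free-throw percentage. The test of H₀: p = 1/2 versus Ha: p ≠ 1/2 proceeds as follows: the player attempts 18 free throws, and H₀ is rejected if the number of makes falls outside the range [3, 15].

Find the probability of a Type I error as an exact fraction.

Under H₀, S ~ Binomial(18, 1/2); α is the probability of landing in either tail, P(S ≤ 2) + P(S ≥ 16).
The two tails are symmetric, so α = 2·(1 + 18 + 153)/2^18 = 344/262144 = 43/32768.

43/32768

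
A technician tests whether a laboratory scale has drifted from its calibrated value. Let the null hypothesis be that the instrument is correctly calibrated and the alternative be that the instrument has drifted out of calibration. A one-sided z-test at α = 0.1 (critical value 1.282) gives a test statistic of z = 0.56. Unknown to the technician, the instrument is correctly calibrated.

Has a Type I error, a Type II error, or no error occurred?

Since z = 0.56 ≤ z* = 1.282, H₀ is not rejected.
H₀ is true (actually the instrument is correctly calibrated).
The decision matches the true state — no error.

No error — this is a correct decision.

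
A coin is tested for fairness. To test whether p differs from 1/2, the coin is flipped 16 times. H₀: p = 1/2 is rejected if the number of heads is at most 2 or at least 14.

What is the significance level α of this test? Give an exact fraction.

Under H₀, Y ~ Binomial(16, 1/2); α is the probability of landing in either tail, P(Y ≤ 2) + P(Y ≥ 14).
Each tail has probability (1 + 16 + 120)/65536; doubling gives α = 274/65536 = 137/32768.

137/32768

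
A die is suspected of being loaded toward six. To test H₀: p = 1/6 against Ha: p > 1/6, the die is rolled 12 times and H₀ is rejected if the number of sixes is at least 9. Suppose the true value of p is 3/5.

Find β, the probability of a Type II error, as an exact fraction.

37825328/48828125

β = P(fail to reject H₀ | Ha true) = P(S ≤ 8 | p = 3/5), S ~ Binomial(12, 3/5).
Summing C(12,j)·(3/5)^j·(2/5)^{12-j} for j = 0..8 gives 37825328/48828125.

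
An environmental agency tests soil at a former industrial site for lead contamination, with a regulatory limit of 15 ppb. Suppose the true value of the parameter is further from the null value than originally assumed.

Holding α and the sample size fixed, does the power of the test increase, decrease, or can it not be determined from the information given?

A bigger departure from H₀ is easier for the test to detect, so it fails to reject less often.
Since power = 1 − β and β decreases, power increases.

It increases.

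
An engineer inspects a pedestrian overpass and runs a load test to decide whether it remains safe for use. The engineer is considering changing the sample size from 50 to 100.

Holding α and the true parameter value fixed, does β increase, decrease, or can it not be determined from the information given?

More data shrinks sampling variability; the test statistic under Ha concentrates further from the null value, making rejection more likely.

It decreases.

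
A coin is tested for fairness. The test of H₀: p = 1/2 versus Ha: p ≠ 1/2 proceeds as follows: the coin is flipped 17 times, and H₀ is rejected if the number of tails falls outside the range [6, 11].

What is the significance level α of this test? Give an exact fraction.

The significance level is the null-hypothesis probability of the rejection region {≤5} ∪ {≥12}.
By symmetry, α = 2·P(K ≤ 5) = 2·(1 + 17 + 136 + 680 + 2380 + 6188)/131072 = 18804/131072 = 4701/32768.

4701/32768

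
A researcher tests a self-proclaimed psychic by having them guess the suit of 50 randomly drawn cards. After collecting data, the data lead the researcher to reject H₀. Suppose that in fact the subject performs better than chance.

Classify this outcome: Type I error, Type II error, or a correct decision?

Neither — the decision is correct.

The conventional null hypothesis here is that the subject is guessing at random (p = 1/4).
The test rejected a false H₀ — the decision matches the true state.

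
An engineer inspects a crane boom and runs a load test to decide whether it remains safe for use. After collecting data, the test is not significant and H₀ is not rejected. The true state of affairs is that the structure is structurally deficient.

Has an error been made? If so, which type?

Type II error

The conventional null hypothesis here is that the structure meets the required load capacity (safe).
H₀ was not rejected, but H₀ is actually false.
Failing to reject a false null hypothesis is a Type II error (false negative).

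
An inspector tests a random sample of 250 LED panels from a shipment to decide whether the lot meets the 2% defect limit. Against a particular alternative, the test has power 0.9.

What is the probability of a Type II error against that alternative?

Power = 1 − β, so β = 1 − 0.9 = 0.1.

0.1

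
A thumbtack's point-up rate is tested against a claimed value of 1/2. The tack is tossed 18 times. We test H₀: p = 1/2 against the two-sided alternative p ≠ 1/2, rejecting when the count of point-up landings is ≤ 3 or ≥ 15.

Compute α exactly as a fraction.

α = P(K ≤ 3 or K ≥ 15 | p = 1/2), K ~ Binomial(18, 1/2).
Each tail has probability (1 + 18 + 153 + 816)/262144; doubling gives α = 1976/262144 = 247/32768.

247/32768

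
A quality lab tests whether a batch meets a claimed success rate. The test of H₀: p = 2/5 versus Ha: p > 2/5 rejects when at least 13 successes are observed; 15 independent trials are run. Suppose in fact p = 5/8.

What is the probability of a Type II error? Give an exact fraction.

33725631854457/35184372088832

Under the alternative p = 5/8, S ~ Binomial(15, 5/8); β is the probability the test does not reject, P(S < 13).
Equivalently, β = 1 − P(S ≥ 13) = 33725631854457/35184372088832.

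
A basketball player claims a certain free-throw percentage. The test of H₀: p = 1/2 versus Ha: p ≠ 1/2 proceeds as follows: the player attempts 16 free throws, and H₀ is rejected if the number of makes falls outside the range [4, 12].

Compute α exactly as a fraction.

697/32768

α = P(K ≤ 3 or K ≥ 13 | p = 1/2), K ~ Binomial(16, 1/2).
The two tails are symmetric, so α = 2·(1 + 16 + 120 + 560)/2^16 = 1394/65536 = 697/32768.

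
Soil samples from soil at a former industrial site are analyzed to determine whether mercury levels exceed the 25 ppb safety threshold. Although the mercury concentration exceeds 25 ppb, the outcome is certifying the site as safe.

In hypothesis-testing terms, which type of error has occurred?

Type II error

The null hypothesis here is that the mercury concentration is at or below 25 ppb (safe).
'Certifying the site as safe' corresponds to failing to reject H₀.
H₀ was not rejected but H₀ is false — a Type II error (false negative).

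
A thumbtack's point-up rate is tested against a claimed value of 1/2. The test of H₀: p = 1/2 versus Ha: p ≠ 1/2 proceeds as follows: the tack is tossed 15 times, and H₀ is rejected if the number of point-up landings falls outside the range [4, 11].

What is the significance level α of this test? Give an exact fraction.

9/256

Under H₀, Y ~ Binomial(15, 1/2); α is the probability of landing in either tail, P(Y ≤ 3) + P(Y ≥ 12).
Each tail has probability (1 + 15 + 105 + 455)/32768; doubling gives α = 1152/32768 = 9/256.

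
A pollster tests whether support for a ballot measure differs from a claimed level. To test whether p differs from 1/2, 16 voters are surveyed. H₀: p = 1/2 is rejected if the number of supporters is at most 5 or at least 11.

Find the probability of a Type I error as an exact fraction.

6885/32768

Under H₀, Y ~ Binomial(16, 1/2); α is the probability of landing in either tail, P(Y ≤ 5) + P(Y ≥ 11).
By symmetry, α = 2·P(Y ≤ 5) = 2·(1 + 16 + 120 + 560 + 1820 + 4368)/65536 = 13770/65536 = 6885/32768.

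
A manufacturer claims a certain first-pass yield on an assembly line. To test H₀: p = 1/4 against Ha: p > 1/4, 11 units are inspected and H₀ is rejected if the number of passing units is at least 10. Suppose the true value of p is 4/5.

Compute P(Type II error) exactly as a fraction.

6619897/9765625

Under the alternative p = 4/5, Y ~ Binomial(11, 4/5); β is the probability the test does not reject, P(Y < 10).
Equivalently, β = 1 − P(Y ≥ 10) = 6619897/9765625.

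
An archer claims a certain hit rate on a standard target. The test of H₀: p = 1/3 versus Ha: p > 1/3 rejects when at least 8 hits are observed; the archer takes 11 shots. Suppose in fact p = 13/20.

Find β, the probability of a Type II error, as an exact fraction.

A Type II error is failing to reject when Ha holds: with p = 13/20, β = P(K ≤ 7).
Adding the binomial probabilities P(K=0)+…+P(K=7) at p = 13/20 gives 2941183244209/5120000000000.

2941183244209/5120000000000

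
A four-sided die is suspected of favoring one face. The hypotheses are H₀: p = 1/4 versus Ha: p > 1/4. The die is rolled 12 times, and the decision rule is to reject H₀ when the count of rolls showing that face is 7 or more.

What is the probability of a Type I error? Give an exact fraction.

119561/8388608

The Type I error probability is α = P(K ≥ 7) computed under H₀, where K ~ Binomial(12, 1/4).
Summing C(12,j)(1/4)^j(3/4)^{12−j} for j = 7,…,12 gives 119561/8388608.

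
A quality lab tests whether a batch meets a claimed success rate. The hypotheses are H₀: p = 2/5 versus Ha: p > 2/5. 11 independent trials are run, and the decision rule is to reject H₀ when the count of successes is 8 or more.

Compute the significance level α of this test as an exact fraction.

The Type I error probability is α = P(X ≥ 8) computed under H₀, where X ~ Binomial(11, 2/5).
P(X ≥ 8) = Σ_{j=8}^{11} C(11,j)·(2/5)^j·(3/5)^{11-j} = 285952/9765625.

285952/9765625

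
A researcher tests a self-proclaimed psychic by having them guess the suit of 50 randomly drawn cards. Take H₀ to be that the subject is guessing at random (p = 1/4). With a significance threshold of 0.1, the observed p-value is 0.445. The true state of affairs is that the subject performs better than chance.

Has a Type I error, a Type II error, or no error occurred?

Since p = 0.445 ≥ α = 0.1, H₀ is not rejected.
H₀ is false (actually the subject performs better than chance).
Failing to reject a false H₀ is a Type II error.

Type II error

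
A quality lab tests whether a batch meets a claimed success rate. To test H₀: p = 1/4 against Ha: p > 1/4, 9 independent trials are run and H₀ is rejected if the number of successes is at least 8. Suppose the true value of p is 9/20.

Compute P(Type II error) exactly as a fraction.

126837738533/128000000000

Under the alternative p = 9/20, Y ~ Binomial(9, 9/20); β is the probability the test does not reject, P(Y < 8).
Equivalently, β = 1 − P(Y ≥ 8) = 126837738533/128000000000.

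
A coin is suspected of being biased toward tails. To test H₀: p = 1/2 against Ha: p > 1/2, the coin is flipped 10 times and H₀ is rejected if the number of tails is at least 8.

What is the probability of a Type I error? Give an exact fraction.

α = P(reject H₀ | H₀ true) = P(Y ≥ 8 | p = 1/2), with Y ~ Binomial(10, 1/2).
Summing the upper tail: (45 + 10 + 1) / 2^10 = 56/1024 = 7/128.

7/128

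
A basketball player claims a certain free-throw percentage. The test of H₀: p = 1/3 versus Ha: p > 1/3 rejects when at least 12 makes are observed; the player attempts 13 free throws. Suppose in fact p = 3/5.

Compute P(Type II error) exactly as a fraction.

1205291336/1220703125

Under the alternative p = 3/5, Y ~ Binomial(13, 3/5); β is the probability the test does not reject, P(Y < 12).
Equivalently, β = 1 − P(Y ≥ 12) = 1205291336/1220703125.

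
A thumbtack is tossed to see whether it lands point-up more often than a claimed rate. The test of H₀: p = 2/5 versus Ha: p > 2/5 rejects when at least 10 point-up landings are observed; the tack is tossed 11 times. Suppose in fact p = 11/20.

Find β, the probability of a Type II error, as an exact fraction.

Under the alternative p = 11/20, S ~ Binomial(11, 11/20); β is the probability the test does not reject, P(S < 10).
Equivalently, β = 1 − P(S ≥ 10) = 20194688329389/20480000000000.

20194688329389/20480000000000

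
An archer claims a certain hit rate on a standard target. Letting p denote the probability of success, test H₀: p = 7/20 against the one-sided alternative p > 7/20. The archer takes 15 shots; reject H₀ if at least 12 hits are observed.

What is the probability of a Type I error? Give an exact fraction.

Under H₀, X ~ Binomial(15, 7/20), and α = P(X ≥ 12).
P(X ≥ 12) = Σ_{j=12}^{15} C(15,j)·(7/20)^j·(13/20)^{15-j} = 3923132920389837/8192000000000000000.

3923132920389837/8192000000000000000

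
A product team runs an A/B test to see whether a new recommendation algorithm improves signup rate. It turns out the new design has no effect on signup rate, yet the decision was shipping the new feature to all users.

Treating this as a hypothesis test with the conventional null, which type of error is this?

Type I error

The null hypothesis here is that the new design has no effect on signup rate.
'Shipping the new feature to all users' corresponds to rejecting H₀.
H₀ was rejected but H₀ is true — a Type I error (false positive).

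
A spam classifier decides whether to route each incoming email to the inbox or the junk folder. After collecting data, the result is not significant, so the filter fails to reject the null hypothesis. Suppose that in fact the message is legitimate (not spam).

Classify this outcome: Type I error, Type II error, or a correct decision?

No error — this is a correct decision.

The conventional null hypothesis here is that the message is legitimate (not spam).
The test retained a true H₀ — the decision matches the true state.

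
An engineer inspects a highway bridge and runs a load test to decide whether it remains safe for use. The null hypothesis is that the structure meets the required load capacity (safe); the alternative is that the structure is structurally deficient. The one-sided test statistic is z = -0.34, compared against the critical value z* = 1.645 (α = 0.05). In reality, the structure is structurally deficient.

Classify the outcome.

Type II error

Since z = -0.34 ≤ z* = 1.645, H₀ is not rejected.
H₀ is false (actually the structure is structurally deficient).
Failing to reject a false H₀ is a Type II error.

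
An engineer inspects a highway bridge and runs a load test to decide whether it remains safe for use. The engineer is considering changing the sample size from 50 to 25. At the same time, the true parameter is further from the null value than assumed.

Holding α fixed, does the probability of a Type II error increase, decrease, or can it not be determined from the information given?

Cannot be determined from the information given.

The first change alone would make β increase; the second alone would make β decrease. Which effect dominates depends on the magnitudes, which are not given.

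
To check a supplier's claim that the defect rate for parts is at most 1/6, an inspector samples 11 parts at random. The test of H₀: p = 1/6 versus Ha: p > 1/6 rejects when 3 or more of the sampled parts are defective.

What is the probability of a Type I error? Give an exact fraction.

α = P(reject H₀ | H₀ true) = P(K ≥ 3 | p = 1/6), K ~ Binomial(11, 1/6).
Computing the lower-tail complement: 1 − 9765625/13436928 = 3671303/13436928.

3671303/13436928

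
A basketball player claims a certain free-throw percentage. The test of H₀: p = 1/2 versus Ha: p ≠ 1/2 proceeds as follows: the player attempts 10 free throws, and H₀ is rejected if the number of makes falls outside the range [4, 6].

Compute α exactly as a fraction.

α = P(K ≤ 3 or K ≥ 7 | p = 1/2), K ~ Binomial(10, 1/2).
The two tails are symmetric, so α = 2·(1 + 10 + 45 + 120)/2^10 = 352/1024 = 11/32.

11/32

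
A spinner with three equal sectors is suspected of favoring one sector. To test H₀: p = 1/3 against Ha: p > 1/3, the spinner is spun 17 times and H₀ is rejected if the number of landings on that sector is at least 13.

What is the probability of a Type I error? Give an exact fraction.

44099/129140163

Under H₀, Y ~ Binomial(17, 1/3), and α = P(Y ≥ 13).
Summing C(17,j)(1/3)^j(2/3)^{17−j} for j = 13,…,17 gives 44099/129140163.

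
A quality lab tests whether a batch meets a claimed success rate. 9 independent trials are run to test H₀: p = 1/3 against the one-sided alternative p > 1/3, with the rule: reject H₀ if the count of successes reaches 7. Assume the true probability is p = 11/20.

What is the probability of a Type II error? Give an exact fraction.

54431799039/64000000000

β = P(fail to reject H₀ | Ha true) = P(S ≤ 6 | p = 11/20), S ~ Binomial(9, 11/20).
Equivalently, β = 1 − P(S ≥ 7) = 54431799039/64000000000.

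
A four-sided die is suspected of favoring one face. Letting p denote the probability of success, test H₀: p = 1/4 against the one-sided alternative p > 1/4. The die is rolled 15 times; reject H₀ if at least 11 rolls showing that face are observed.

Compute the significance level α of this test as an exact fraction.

The Type I error probability is α = P(X ≥ 11) computed under H₀, where X ~ Binomial(15, 1/4).
Summing C(15,j)(1/4)^j(3/4)^{15−j} for j = 11,…,15 gives 123841/1073741824.

123841/1073741824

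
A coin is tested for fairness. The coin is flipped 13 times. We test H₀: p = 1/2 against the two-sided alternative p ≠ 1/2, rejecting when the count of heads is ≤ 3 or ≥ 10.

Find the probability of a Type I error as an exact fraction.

α = P(K ≤ 3 or K ≥ 10 | p = 1/2), K ~ Binomial(13, 1/2).
By symmetry, α = 2·P(K ≤ 3) = 2·(1 + 13 + 78 + 286)/8192 = 756/8192 = 189/2048.

189/2048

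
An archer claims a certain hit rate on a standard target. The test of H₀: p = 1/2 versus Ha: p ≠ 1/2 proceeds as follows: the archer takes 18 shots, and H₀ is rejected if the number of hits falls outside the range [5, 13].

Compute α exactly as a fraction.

α = P(K ≤ 4 or K ≥ 14 | p = 1/2), K ~ Binomial(18, 1/2).
By symmetry, α = 2·P(K ≤ 4) = 2·(1 + 18 + 153 + 816 + 3060)/262144 = 8096/262144 = 253/8192.

253/8192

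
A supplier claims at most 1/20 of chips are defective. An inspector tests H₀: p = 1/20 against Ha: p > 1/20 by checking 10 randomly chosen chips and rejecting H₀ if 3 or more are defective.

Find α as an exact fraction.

29449106891/2560000000000

α = P(reject H₀ | H₀ true) = P(Y ≥ 3 | p = 1/20), Y ~ Binomial(10, 1/20).
α = 1 − P(Y ≤ 2) = 1 − 2530550893109/2560000000000 = 29449106891/2560000000000.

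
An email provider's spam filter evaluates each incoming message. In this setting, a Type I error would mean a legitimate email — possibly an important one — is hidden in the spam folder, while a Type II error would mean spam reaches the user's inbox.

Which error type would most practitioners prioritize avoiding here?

Type I error

The Type I consequence (a legitimate email — possibly an important one — is hidden in the spam folder) is more severe than the Type II consequence (spam reaches the user's inbox).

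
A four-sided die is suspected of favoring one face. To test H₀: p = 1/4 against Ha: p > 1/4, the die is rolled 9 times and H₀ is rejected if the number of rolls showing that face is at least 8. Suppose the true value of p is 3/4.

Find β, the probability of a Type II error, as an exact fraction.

45853/65536

Under the alternative p = 3/4, Y ~ Binomial(9, 3/4); β is the probability the test does not reject, P(Y < 8).
Equivalently, β = 1 − P(Y ≥ 8) = 45853/65536.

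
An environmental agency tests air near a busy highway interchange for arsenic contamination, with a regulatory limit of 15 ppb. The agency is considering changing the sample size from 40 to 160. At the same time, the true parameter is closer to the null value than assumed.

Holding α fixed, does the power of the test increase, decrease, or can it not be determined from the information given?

Cannot be determined from the information given.

The first change alone would make β decrease; the second alone would make β increase. Which effect dominates depends on the magnitudes, which are not given.
Since power = 1 − β, the effect on power is likewise indeterminate.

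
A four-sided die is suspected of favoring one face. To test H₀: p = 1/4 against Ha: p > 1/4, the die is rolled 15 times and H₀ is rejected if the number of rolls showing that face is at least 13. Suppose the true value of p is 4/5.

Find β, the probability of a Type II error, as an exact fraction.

A Type II error is failing to reject when Ha holds: with p = 4/5, β = P(S ≤ 12).
Adding the binomial probabilities P(S=0)+…+P(S=12) at p = 4/5 gives 18370873741/30517578125.

18370873741/30517578125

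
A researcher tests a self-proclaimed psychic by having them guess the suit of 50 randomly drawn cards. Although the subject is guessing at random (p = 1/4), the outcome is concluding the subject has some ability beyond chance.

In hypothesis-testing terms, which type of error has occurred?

The null hypothesis here is that the subject is guessing at random (p = 1/4).
'Concluding the subject has some ability beyond chance' corresponds to rejecting H₀.
H₀ was rejected but H₀ is true — a Type I error (false positive).

Type I error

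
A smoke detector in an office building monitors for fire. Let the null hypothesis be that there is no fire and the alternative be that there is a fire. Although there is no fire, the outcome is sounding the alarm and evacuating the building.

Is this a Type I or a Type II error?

Type I error

'Sounding the alarm and evacuating the building' corresponds to rejecting H₀.
H₀ was rejected but H₀ is true — a Type I error (false positive).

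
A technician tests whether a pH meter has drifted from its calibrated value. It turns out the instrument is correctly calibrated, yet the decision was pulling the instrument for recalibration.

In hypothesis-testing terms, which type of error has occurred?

Type I error

The null hypothesis here is that the instrument is correctly calibrated.
'Pulling the instrument for recalibration' corresponds to rejecting H₀.
H₀ was rejected but H₀ is true — a Type I error (false positive).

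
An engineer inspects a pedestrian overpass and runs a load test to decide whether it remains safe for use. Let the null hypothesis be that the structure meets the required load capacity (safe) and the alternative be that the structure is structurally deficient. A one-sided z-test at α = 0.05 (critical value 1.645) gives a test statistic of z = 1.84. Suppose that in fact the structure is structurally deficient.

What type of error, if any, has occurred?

Since z = 1.84 > z* = 1.645, H₀ is rejected.
H₀ is false (actually the structure is structurally deficient).
The decision matches the true state — no error.

Neither — the decision is correct.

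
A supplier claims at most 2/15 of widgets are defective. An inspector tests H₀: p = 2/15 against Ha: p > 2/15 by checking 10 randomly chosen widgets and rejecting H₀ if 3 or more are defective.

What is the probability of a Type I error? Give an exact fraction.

The significance level is the probability, assuming p = 2/15, of seeing 3 or more defectives in 10 draws.
Computing the lower-tail complement: 1 − 165593336363/192216796875 = 26623460512/192216796875.

26623460512/192216796875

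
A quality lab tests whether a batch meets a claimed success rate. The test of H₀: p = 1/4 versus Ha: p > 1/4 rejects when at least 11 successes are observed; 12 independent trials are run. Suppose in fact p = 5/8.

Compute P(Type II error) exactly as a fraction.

66717523611/68719476736

β = P(fail to reject H₀ | Ha true) = P(X ≤ 10 | p = 5/8), X ~ Binomial(12, 5/8).
Summing C(12,j)·(5/8)^j·(3/8)^{12-j} for j = 0..10 gives 66717523611/68719476736.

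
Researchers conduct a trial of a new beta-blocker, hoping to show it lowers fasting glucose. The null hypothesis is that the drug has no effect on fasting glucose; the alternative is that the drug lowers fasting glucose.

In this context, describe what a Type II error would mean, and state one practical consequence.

A Type II error is failing to reject H₀ when H₀ is false.
Here that means concluding there is insufficient evidence that the drug works when actually the drug lowers fasting glucose.

A Type II error would mean concluding that the drug has no effect on fasting glucose (or at least failing to establish that the drug lowers fasting glucose) when in fact the drug lowers fasting glucose. Consequence: the development investment is written off despite the drug actually working.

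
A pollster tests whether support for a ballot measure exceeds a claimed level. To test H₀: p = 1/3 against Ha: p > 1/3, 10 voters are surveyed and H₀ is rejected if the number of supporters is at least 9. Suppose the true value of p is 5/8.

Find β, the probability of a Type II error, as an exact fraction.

A Type II error is failing to reject when Ha holds: with p = 5/8, β = P(K ≤ 8).
Equivalently, β = 1 − P(K ≥ 9) = 1005382449/1073741824.

1005382449/1073741824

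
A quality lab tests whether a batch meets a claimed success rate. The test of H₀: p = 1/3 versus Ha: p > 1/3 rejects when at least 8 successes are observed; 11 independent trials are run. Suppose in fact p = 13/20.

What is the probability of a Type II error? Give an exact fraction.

2941183244209/5120000000000

β = P(fail to reject H₀ | Ha true) = P(K ≤ 7 | p = 13/20), K ~ Binomial(11, 13/20).
Summing C(11,j)·(13/20)^j·(7/20)^{11-j} for j = 0..7 gives 2941183244209/5120000000000.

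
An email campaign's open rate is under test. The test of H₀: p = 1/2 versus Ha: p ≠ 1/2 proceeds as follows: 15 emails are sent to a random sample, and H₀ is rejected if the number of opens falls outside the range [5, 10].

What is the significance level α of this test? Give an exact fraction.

The significance level is the null-hypothesis probability of the rejection region {≤4} ∪ {≥11}.
By symmetry, α = 2·P(K ≤ 4) = 2·(1 + 15 + 105 + 455 + 1365)/32768 = 3882/32768 = 1941/16384.

1941/16384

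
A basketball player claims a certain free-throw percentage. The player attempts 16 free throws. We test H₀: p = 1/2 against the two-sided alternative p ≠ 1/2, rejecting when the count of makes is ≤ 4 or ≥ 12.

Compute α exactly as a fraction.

The significance level is the null-hypothesis probability of the rejection region {≤4} ∪ {≥12}.
By symmetry, α = 2·P(K ≤ 4) = 2·(1 + 16 + 120 + 560 + 1820)/65536 = 5034/65536 = 2517/32768.

2517/32768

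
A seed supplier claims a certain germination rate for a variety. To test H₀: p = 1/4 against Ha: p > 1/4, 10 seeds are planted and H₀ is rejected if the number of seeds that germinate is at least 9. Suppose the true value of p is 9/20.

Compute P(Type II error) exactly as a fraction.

10193896961809/10240000000000

A Type II error is failing to reject when Ha holds: with p = 9/20, β = P(K ≤ 8).
Equivalently, β = 1 − P(K ≥ 9) = 10193896961809/10240000000000.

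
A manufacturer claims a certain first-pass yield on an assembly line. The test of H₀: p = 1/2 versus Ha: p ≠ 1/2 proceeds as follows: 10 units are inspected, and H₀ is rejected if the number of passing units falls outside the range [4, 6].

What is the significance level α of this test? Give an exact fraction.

11/32

α = P(Y ≤ 3 or Y ≥ 7 | p = 1/2), Y ~ Binomial(10, 1/2).
By symmetry, α = 2·P(Y ≤ 3) = 2·(1 + 10 + 45 + 120)/1024 = 352/1024 = 11/32.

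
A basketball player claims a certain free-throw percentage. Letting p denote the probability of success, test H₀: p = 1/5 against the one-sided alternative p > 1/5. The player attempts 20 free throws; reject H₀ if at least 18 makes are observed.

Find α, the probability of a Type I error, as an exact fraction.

3121/95367431640625

α = P(reject H₀ | H₀ true) = P(K ≥ 18 | p = 1/5), with K ~ Binomial(20, 1/5).
Adding the binomial terms for j = 18 through 20 with p = 1/5 yields 3121/95367431640625.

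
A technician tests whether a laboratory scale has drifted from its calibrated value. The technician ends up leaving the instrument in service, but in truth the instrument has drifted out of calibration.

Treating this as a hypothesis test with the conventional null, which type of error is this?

Type II error

The null hypothesis here is that the instrument is correctly calibrated.
'Leaving the instrument in service' corresponds to failing to reject H₀.
H₀ was not rejected but H₀ is false — a Type II error (false negative).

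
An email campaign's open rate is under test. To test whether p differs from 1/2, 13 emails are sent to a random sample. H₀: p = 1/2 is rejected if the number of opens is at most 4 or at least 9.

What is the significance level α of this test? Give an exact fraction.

1093/4096

α = P(S ≤ 4 or S ≥ 9 | p = 1/2), S ~ Binomial(13, 1/2).
By symmetry, α = 2·P(S ≤ 4) = 2·(1 + 13 + 78 + 286 + 715)/8192 = 2186/8192 = 1093/4096.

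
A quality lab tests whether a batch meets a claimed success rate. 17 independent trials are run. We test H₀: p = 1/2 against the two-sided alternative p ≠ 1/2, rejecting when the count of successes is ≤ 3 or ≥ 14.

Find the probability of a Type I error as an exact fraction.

Under H₀, X ~ Binomial(17, 1/2); α is the probability of landing in either tail, P(X ≤ 3) + P(X ≥ 14).
Each tail has probability (1 + 17 + 136 + 680)/131072; doubling gives α = 1668/131072 = 417/32768.

417/32768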